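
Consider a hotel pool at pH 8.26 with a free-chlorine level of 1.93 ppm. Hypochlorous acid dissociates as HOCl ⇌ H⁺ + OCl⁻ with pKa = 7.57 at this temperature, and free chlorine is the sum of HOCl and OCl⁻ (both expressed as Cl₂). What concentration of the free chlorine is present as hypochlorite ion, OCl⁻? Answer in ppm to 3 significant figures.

[OCl⁻]/[HOCl] = 10^(pH − pKa) = 10^(8.26 − 7.57) = 10^0.69 = 4.898.
Fraction as HOCl = 1 / (1 + 4.898) = 0.1696.
OCl⁻ = (1 − 0.1696) × 1.93 ppm = 1.603 ppm.

1.60 ppm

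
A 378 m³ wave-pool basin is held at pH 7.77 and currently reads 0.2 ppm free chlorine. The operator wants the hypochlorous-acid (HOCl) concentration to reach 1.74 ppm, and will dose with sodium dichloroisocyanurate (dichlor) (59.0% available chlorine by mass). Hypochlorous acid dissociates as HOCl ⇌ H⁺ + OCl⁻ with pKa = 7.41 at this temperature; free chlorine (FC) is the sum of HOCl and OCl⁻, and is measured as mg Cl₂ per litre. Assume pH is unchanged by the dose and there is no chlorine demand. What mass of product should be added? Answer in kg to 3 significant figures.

Volume: 378 m³ = 378,000 L.
[OCl⁻]/[HOCl] = 10^(pH − pKa) = 10^(7.77 − 7.41) = 2.291; fraction as HOCl = 1/(1 + 2.291) = 0.3039.
Free chlorine required for 1.74 ppm HOCl: 1.74 / 0.3039 = 5.726 ppm.
FC to add: 5.726 − 0.2 = 5.526 mg/L as Cl₂.
Cl₂ equivalent: 5.526 mg/L × 378,000 L = 2089 g.
Product at 59.0% available Cl: 2089 / 0.59 = 3540 g.

3.54 kg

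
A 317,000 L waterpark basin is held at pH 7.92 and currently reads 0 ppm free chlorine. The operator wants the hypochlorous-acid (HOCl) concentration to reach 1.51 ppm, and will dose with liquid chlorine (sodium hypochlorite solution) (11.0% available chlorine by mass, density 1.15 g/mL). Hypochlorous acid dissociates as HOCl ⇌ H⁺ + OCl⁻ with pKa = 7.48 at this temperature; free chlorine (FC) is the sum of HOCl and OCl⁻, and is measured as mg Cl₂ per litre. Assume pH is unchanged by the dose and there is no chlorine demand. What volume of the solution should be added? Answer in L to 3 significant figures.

14.2 L

[OCl⁻]/[HOCl] = 10^(pH − pKa) = 10^(7.92 − 7.48) = 2.754; fraction as HOCl = 1/(1 + 2.754) = 0.2664.
Free chlorine required for 1.51 ppm HOCl: 1.51 / 0.2664 = 5.669 ppm.
FC to add: 5.669 − 0 = 5.669 mg/L as Cl₂.
Cl₂ equivalent: 5.669 mg/L × 317,000 L = 1797 g.
Product at 11.0% available Cl: 1797 / 0.11 = 16,340 g.
Volume: 16,340 g ÷ 1.15 g/mL = 14,210 mL.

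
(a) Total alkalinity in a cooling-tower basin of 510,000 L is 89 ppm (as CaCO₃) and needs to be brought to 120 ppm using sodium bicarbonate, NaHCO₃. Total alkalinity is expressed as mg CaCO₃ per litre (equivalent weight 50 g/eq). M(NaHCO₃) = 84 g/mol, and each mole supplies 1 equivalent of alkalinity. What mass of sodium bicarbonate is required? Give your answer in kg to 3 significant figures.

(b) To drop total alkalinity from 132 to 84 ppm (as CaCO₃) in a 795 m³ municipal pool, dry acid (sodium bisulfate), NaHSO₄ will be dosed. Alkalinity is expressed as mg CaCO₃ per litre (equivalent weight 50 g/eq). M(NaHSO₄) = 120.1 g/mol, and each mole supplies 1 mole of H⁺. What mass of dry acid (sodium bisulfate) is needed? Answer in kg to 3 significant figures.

(a) Alkalinity to add: (120 − 89) = 31 mg/L as CaCO₃ × 510,000 L = 15,810 g as CaCO₃.
(a) Equivalents: 15,810 g ÷ 50 g/eq = 316.2 eq.
(a) NaHCO₃ supplies 1 eq per mole → 316.2 mol.
(a) Mass: 316.2 mol × 84 g/mol = 26,560 g.

(b) Volume: 795 m³ = 795,000 L.
(b) Alkalinity to neutralize: (132 − 84) = 48 mg/L as CaCO₃ × 795,000 L = 38,160 g as CaCO₃.
(b) Equivalents of H⁺ required: 38,160 ÷ 50 g/eq = 763.2 eq = 763.2 mol NaHSO₄.
(b) Mass of NaHSO₄: 763.2 × 120.1 = 91,660 g.

(a) 26.6 kg; (b) 91.7 kg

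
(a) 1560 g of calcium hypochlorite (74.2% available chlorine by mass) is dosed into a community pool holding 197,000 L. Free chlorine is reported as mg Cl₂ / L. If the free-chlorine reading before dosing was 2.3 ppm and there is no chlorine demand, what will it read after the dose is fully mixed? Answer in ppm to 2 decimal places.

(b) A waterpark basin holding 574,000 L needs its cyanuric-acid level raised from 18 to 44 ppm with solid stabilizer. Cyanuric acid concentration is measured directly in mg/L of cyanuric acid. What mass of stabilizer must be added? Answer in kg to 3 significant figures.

(a) 8.18 ppm; (b) 14.9 kg

(a) Available chlorine delivered: 1560 g × 0.742 = 1158 g as Cl₂.
(a) Concentration rise: 1158 g / 197,000 L = 5.876 mg/L = 5.88 ppm.
(a) Final FC: 2.3 + 5.88 = 8.18 ppm.

(b) CYA to add: (44 − 18) = 26 mg/L × 574,000 L = 14,920 g cyanuric acid.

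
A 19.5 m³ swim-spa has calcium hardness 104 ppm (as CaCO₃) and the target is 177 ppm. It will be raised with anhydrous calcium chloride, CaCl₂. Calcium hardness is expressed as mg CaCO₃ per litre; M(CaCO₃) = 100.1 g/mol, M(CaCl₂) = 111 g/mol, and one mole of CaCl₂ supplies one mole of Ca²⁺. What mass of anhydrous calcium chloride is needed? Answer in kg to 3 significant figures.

1.58 kg

Volume: 19.5 m³ = 19,500 L.
Hardness to add: (177 − 104) = 73 mg/L as CaCO₃ × 19,500 L = 1424 g as CaCO₃.
Moles of Ca²⁺ (1 mol Ca²⁺ ≡ 1 mol CaCO₃): 1424 / 100.1 g/mol = 14.22 mol.
Mass of CaCl₂: 14.22 × 111 = 1579 g.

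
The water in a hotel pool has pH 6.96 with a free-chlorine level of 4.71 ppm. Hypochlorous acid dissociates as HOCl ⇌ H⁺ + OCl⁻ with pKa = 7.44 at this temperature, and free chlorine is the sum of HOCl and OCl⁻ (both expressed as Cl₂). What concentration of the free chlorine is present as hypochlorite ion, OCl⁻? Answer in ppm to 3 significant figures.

[OCl⁻]/[HOCl] = 10^(pH − pKa) = 10^(6.96 − 7.44) = 10^-0.48 = 0.3311.
Fraction as HOCl = 1 / (1 + 0.3311) = 0.7512.
OCl⁻ = (1 − 0.7512) × 4.71 ppm = 1.172 ppm.

1.17 ppm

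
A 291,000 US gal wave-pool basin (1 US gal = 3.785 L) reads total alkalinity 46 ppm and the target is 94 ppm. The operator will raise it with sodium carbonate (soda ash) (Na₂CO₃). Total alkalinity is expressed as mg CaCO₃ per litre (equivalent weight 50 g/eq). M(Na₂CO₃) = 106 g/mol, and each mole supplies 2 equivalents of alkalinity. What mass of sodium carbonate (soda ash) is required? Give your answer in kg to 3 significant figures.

56.0 kg

Volume: 291,000 US gal × 3.785 L/gal = 1,101,435 L.
Alkalinity to add: (94 − 46) = 48 mg/L as CaCO₃ × 1,101,435 L = 52,870 g as CaCO₃.
Equivalents: 52,870 g ÷ 50 g/eq = 1057 eq.
Each mole of Na₂CO₃ supplies 2 eq, so 1057 / 2 = 528.7 mol.
Mass: 528.7 mol × 106 g/mol = 56,040 g.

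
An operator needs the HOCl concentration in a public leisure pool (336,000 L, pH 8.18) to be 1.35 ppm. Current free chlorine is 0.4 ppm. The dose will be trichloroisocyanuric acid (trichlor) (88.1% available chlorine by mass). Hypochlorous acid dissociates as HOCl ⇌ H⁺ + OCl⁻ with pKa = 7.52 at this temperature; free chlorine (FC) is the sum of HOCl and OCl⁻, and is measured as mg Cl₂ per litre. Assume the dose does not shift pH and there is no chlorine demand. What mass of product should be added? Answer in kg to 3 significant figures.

[OCl⁻]/[HOCl] = 10^(pH − pKa) = 10^(8.18 − 7.52) = 4.571; fraction as HOCl = 1/(1 + 4.571) = 0.1795.
Free chlorine required for 1.35 ppm HOCl: 1.35 / 0.1795 = 7.521 ppm.
FC to add: 7.521 − 0.4 = 7.121 mg/L as Cl₂.
Cl₂ equivalent: 7.121 mg/L × 336,000 L = 2393 g.
Product at 88.1% available Cl: 2393 / 0.881 = 2716 g.

2.72 kg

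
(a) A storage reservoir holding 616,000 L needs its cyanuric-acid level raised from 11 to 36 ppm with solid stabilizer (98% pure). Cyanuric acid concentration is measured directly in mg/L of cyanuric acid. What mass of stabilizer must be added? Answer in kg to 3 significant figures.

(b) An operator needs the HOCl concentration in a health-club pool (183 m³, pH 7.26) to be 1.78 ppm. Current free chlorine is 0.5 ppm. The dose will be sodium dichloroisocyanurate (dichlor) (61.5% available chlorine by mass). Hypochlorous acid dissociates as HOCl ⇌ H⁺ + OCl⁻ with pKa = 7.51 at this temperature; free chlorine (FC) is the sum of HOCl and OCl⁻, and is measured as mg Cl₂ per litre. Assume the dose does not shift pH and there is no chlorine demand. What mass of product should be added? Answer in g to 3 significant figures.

(a) 15.7 kg; (b) 679 g

(a) CYA to add: (36 − 11) = 25 mg/L × 616,000 L = 15,400 g cyanuric acid.
(a) At 98% purity: 15,400 / 0.98 = 15,710 g product.

(b) Volume: 183 m³ = 183,000 L.
(b) [OCl⁻]/[HOCl] = 10^(pH − pKa) = 10^(7.26 − 7.51) = 0.5623; fraction as HOCl = 1/(1 + 0.5623) = 0.6401.
(b) Free chlorine required for 1.78 ppm HOCl: 1.78 / 0.6401 = 2.781 ppm.
(b) FC to add: 2.781 − 0.5 = 2.281 mg/L as Cl₂.
(b) Cl₂ equivalent: 2.281 mg/L × 183,000 L = 417.4 g.
(b) Product at 61.5% available Cl: 417.4 / 0.615 = 678.7 g.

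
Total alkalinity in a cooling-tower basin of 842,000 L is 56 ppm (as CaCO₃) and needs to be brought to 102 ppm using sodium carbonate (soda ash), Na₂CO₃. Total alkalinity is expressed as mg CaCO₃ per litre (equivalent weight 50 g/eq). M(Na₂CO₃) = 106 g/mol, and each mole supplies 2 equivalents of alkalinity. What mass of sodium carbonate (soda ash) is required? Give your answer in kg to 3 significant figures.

Alkalinity to add: (102 − 56) = 46 mg/L as CaCO₃ × 842,000 L = 38,730 g as CaCO₃.
Equivalents: 38,730 g ÷ 50 g/eq = 774.6 eq.
Each mole of Na₂CO₃ supplies 2 eq, so 774.6 / 2 = 387.3 mol.
Mass: 387.3 mol × 106 g/mol = 41,060 g.

41.1 kg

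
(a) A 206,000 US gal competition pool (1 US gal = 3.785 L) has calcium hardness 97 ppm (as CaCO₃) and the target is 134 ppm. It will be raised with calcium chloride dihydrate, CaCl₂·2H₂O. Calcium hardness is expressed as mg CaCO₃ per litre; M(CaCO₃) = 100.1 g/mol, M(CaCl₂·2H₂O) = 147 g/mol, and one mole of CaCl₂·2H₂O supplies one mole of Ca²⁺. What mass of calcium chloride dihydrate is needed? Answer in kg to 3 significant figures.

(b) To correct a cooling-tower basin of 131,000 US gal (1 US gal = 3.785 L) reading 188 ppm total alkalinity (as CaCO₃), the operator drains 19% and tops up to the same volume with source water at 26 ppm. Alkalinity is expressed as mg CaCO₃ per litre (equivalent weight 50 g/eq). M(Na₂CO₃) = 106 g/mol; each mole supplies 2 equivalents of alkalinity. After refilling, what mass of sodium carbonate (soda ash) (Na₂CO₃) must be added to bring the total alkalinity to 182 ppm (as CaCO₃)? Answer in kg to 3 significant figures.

(a) Volume: 206,000 US gal × 3.785 L/gal = 779,710 L.
(a) Hardness to add: (134 − 97) = 37 mg/L as CaCO₃ × 779,710 L = 28,850 g as CaCO₃.
(a) Moles of Ca²⁺ (1 mol Ca²⁺ ≡ 1 mol CaCO₃): 28,850 / 100.1 g/mol = 288.2 mol.
(a) Mass of CaCl₂·2H₂O: 288.2 × 147 = 42,370 g.

(b) Volume: 131,000 US gal × 3.785 L/gal = 495,835 L.
(b) After draining 19% and refilling: 188 × 0.81 + 26 × 0.19 = 157.22 ppm.
(b) Deficit to target: 182 − 157.22 = 24.78 mg/L.
(b) As CaCO₃: 24.78 mg/L × 495,835 L = 12,290 g; ÷ 50 g/eq ÷ 2 = 122.9 mol Na₂CO₃.
(b) Mass: 122.9 × 106 = 13,020 g.

(a) 42.4 kg; (b) 13.0 kg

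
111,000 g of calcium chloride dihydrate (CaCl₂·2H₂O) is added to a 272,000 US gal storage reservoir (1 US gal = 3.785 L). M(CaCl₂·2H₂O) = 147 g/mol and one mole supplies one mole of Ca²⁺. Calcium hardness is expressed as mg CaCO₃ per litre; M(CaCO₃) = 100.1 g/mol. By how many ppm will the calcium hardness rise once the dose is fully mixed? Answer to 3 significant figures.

Volume: 272,000 US gal × 3.785 L/gal = 1,029,520 L.
Moles of Ca²⁺: 111,000 g ÷ 147 g/mol = 755.1 mol.
As CaCO₃: 755.1 mol × 100.1 g/mol = 75,590 g.
Rise: 75,590 g / 1,029,520 L × 1000 = 73.42 mg/L.

73.4 ppm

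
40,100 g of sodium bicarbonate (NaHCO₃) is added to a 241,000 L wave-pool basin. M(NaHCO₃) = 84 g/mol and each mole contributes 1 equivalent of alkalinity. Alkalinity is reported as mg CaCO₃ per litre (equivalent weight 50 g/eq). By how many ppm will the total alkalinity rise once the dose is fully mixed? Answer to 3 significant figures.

99.0 ppm

Moles of NaHCO₃: 40,100 g ÷ 84 g/mol = 477.4 mol → 477.4 eq of alkalinity.
As CaCO₃: 477.4 eq × 50 g/eq = 23,870 g.
Rise: 23,870 g / 241,000 L × 1000 = 99.04 mg/L.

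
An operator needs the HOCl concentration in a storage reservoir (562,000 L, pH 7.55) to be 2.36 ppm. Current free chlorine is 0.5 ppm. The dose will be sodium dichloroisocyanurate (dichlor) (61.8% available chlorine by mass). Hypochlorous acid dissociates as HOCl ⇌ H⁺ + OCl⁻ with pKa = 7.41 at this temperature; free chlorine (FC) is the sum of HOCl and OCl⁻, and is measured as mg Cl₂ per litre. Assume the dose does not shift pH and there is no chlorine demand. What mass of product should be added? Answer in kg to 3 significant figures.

4.65 kg

[OCl⁻]/[HOCl] = 10^(pH − pKa) = 10^(7.55 − 7.41) = 1.38; fraction as HOCl = 1/(1 + 1.38) = 0.4201.
Free chlorine required for 2.36 ppm HOCl: 2.36 / 0.4201 = 5.618 ppm.
FC to add: 5.618 − 0.5 = 5.118 mg/L as Cl₂.
Cl₂ equivalent: 5.118 mg/L × 562,000 L = 2876 g.
Product at 61.8% available Cl: 2876 / 0.618 = 4654 g.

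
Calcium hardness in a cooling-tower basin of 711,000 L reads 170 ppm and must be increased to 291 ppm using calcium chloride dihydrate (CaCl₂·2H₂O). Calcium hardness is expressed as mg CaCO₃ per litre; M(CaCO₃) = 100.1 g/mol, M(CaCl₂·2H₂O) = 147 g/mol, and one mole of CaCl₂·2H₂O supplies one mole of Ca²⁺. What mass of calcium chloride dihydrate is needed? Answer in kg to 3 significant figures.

126 kg

Hardness to add: (291 − 170) = 121 mg/L as CaCO₃ × 711,000 L = 86,030 g as CaCO₃.
Moles of Ca²⁺ (1 mol Ca²⁺ ≡ 1 mol CaCO₃): 86,030 / 100.1 g/mol = 859.5 mol.
Mass of CaCl₂·2H₂O: 859.5 × 147 = 126,300 g.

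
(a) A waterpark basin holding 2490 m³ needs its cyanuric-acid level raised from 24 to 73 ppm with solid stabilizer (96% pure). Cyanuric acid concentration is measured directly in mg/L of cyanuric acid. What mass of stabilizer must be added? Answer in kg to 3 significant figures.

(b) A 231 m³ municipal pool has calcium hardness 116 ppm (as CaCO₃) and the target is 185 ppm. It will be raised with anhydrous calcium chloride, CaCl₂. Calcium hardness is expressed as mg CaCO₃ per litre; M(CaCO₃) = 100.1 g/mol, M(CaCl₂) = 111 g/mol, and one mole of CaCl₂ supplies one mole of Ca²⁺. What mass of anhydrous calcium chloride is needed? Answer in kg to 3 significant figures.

(a) Volume: 2490 m³ = 2,490,000 L.
(a) CYA to add: (73 − 24) = 49 mg/L × 2,490,000 L = 122,000 g cyanuric acid.
(a) At 96% purity: 122,000 / 0.96 = 127,100 g product.

(b) Volume: 231 m³ = 231,000 L.
(b) Hardness to add: (185 − 116) = 69 mg/L as CaCO₃ × 231,000 L = 15,940 g as CaCO₃.
(b) Moles of Ca²⁺ (1 mol Ca²⁺ ≡ 1 mol CaCO₃): 15,940 / 100.1 g/mol = 159.2 mol.
(b) Mass of CaCl₂: 159.2 × 111 = 17,670 g.

(a) 127 kg; (b) 17.7 kg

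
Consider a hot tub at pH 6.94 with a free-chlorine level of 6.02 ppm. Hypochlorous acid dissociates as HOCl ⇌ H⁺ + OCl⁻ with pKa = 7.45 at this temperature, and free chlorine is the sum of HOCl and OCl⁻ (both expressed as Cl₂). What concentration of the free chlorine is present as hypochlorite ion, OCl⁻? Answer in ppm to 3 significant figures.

[OCl⁻]/[HOCl] = 10^(pH − pKa) = 10^(6.94 − 7.45) = 10^-0.51 = 0.309.
Fraction as HOCl = 1 / (1 + 0.309) = 0.7639.
OCl⁻ = (1 − 0.7639) × 6.02 ppm = 1.421 ppm.

1.42 ppm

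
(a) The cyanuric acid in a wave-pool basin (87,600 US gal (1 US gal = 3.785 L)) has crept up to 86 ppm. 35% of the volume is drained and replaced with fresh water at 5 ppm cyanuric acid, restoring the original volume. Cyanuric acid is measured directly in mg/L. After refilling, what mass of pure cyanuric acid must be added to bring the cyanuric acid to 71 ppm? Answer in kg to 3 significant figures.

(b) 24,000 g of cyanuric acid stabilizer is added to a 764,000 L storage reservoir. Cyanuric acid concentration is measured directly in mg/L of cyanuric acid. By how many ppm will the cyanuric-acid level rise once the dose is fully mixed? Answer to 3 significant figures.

(a) 4.43 kg; (b) 31.4 ppm

(a) Volume: 87,600 US gal × 3.785 L/gal = 331,566 L.
(a) After draining 35% and refilling: 86 × 0.65 + 5 × 0.35 = 57.65 ppm.
(a) Deficit to target: 71 − 57.65 = 13.35 mg/L.
(a) Mass: 13.35 mg/L × 331,566 L = 4426 g cyanuric acid.

(b) Rise: 24,000 g / 764,000 L × 1000 = 31.41 mg/L.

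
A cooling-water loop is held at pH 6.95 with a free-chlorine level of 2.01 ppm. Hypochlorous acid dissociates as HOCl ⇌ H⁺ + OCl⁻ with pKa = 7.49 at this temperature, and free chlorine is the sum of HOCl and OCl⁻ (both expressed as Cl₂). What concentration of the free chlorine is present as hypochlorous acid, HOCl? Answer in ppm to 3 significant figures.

1.56 ppm

[OCl⁻]/[HOCl] = 10^(pH − pKa) = 10^(6.95 − 7.49) = 10^-0.54 = 0.2884.
Fraction as HOCl = 1 / (1 + 0.2884) = 0.7762.
HOCl = 0.7762 × 2.01 ppm = 1.56 ppm.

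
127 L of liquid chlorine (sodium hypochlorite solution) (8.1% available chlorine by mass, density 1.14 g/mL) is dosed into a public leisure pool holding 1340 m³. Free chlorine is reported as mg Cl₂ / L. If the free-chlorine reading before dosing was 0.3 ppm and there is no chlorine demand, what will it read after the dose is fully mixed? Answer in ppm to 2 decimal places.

9.05 ppm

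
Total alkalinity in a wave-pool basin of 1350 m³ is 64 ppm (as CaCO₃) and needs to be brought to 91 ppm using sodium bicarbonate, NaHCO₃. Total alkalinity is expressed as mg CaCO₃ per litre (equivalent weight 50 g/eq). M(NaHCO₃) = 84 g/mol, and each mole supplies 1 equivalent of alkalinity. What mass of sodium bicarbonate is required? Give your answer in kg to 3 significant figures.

Volume: 1350 m³ = 1,350,000 L.
Alkalinity to add: (91 − 64) = 27 mg/L as CaCO₃ × 1,350,000 L = 36,450 g as CaCO₃.
Equivalents: 36,450 g ÷ 50 g/eq = 729 eq.
NaHCO₃ supplies 1 eq per mole → 729 mol.
Mass: 729 mol × 84 g/mol = 61,240 g.

61.2 kg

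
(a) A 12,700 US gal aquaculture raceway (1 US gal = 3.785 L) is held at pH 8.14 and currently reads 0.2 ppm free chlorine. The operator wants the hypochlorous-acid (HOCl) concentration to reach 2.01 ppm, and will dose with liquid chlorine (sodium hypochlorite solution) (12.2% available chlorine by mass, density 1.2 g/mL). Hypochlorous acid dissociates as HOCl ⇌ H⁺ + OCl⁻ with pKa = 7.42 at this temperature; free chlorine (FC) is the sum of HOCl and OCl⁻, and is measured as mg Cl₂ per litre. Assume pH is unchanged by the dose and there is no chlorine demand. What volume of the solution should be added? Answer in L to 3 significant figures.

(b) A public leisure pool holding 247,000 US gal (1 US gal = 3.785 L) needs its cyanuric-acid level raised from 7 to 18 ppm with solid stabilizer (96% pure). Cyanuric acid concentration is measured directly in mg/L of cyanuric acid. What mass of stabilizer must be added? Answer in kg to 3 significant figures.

(a) 4.06 L; (b) 10.7 kg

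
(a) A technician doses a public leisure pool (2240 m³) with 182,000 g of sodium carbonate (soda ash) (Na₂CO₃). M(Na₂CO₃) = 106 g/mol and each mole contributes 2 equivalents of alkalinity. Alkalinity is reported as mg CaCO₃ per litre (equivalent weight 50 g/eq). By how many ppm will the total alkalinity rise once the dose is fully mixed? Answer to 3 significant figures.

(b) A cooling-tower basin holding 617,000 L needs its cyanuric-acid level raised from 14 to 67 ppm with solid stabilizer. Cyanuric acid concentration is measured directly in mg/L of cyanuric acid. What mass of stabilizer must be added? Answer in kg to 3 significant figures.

(a) 76.7 ppm; (b) 32.7 kg

(a) Volume: 2240 m³ = 2,240,000 L.
(a) Moles of Na₂CO₃: 182,000 g ÷ 106 g/mol = 1717 mol → 3434 eq of alkalinity.
(a) As CaCO₃: 3434 eq × 50 g/eq = 171,700 g.
(a) Rise: 171,700 g / 2,240,000 L × 1000 = 76.65 mg/L.

(b) CYA to add: (67 − 14) = 53 mg/L × 617,000 L = 32,700 g cyanuric acid.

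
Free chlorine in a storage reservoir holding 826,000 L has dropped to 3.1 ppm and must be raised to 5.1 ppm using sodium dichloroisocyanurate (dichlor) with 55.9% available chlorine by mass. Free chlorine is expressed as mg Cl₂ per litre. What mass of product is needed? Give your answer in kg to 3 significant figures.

2.96 kg

Chlorine deficit: 5.1 − 3.1 = 2 ppm = 2 mg/L as Cl₂.
Cl₂ equivalent needed: 2 mg/L × 826,000 L = 1,652,000 mg = 1652 g.
Product at 55.9% available chlorine: 1652 / 0.559 = 2955 g.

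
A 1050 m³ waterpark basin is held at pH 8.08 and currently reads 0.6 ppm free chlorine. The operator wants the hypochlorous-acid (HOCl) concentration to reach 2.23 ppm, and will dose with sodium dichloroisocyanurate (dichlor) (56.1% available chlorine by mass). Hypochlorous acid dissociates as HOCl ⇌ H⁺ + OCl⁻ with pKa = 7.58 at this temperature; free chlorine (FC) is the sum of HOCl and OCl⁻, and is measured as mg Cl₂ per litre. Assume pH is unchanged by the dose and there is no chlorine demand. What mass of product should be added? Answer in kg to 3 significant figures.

16.2 kg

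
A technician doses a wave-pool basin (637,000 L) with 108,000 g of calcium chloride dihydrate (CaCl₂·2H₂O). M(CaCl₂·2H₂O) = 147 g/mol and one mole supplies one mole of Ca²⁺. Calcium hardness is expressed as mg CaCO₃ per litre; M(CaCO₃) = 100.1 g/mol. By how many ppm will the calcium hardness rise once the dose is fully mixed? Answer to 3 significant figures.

115 ppm

Moles of Ca²⁺: 108,000 g ÷ 147 g/mol = 734.7 mol.
As CaCO₃: 734.7 mol × 100.1 g/mol = 73,540 g.
Rise: 73,540 g / 637,000 L × 1000 = 115.5 mg/L.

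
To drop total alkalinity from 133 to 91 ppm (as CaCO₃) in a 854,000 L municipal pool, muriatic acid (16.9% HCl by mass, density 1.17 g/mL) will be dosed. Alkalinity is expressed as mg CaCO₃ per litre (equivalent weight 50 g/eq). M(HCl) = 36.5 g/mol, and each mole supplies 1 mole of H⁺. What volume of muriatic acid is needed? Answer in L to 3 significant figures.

132 L

Alkalinity to neutralize: (133 − 91) = 42 mg/L as CaCO₃ × 854,000 L = 35,870 g as CaCO₃.
Equivalents of H⁺ required: 35,870 ÷ 50 g/eq = 717.4 eq = 717.4 mol HCl.
Mass of HCl: 717.4 × 36.5 = 26,180 g.
Mass of 16.9% solution: 26,180 / 0.169 = 154,900 g.
Volume: 154,900 g ÷ 1.17 g/mL = 132,400 mL.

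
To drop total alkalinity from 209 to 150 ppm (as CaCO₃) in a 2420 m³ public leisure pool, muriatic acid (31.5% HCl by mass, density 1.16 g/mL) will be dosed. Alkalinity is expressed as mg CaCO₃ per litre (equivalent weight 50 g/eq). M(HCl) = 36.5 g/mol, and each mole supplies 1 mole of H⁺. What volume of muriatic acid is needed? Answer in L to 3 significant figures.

Volume: 2420 m³ = 2,420,000 L.
Alkalinity to neutralize: (209 − 150) = 59 mg/L as CaCO₃ × 2,420,000 L = 142,800 g as CaCO₃.
Equivalents of H⁺ required: 142,800 ÷ 50 g/eq = 2856 eq = 2856 mol HCl.
Mass of HCl: 2856 × 36.5 = 104,200 g.
Mass of 31.5% solution: 104,200 / 0.315 = 330,900 g.
Volume: 330,900 g ÷ 1.16 g/mL = 285,200 mL.

285 L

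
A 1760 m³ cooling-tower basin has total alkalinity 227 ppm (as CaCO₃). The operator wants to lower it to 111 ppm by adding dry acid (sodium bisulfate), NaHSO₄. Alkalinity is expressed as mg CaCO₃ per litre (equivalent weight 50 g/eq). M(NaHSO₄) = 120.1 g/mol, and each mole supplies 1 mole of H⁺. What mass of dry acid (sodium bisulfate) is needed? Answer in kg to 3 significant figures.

490 kg

Volume: 1760 m³ = 1,760,000 L.
Alkalinity to neutralize: (227 − 111) = 116 mg/L as CaCO₃ × 1,760,000 L = 204,200 g as CaCO₃.
Equivalents of H⁺ required: 204,200 ÷ 50 g/eq = 4083 eq = 4083 mol NaHSO₄.
Mass of NaHSO₄: 4083 × 120.1 = 490,400 g.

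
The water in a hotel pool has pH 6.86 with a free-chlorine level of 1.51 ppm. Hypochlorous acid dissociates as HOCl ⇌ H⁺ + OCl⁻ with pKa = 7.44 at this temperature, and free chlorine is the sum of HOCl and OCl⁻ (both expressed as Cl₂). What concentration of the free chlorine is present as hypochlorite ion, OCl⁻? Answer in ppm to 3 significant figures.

0.314 ppm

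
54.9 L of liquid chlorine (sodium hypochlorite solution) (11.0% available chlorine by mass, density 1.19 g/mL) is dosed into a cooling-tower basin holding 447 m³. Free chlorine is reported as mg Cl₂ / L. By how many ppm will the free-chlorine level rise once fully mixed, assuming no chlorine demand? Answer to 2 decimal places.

16.08 ppm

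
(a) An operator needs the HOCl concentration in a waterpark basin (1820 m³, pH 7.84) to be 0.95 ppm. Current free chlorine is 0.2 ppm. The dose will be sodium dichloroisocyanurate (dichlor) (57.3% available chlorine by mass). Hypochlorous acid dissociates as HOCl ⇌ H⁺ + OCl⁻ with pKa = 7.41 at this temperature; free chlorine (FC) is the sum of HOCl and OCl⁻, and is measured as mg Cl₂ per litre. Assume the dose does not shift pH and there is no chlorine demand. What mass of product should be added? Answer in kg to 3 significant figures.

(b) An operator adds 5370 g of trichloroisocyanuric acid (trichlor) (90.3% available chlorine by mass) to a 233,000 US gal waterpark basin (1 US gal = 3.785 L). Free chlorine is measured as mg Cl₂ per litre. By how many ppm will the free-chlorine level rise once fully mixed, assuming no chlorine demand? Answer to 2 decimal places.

(a) Volume: 1820 m³ = 1,820,000 L.
(a) [OCl⁻]/[HOCl] = 10^(pH − pKa) = 10^(7.84 − 7.41) = 2.692; fraction as HOCl = 1/(1 + 2.692) = 0.2709.
(a) Free chlorine required for 0.95 ppm HOCl: 0.95 / 0.2709 = 3.507 ppm.
(a) FC to add: 3.507 − 0.2 = 3.307 mg/L as Cl₂.
(a) Cl₂ equivalent: 3.307 mg/L × 1,820,000 L = 6019 g.
(a) Product at 57.3% available Cl: 6019 / 0.573 = 10,500 g.

(b) Volume: 233,000 US gal × 3.785 L/gal = 881,905 L.
(b) Available chlorine delivered: 5370 g × 0.903 = 4849 g as Cl₂.
(b) Concentration rise: 4849 g / 881,905 L = 5.498 mg/L = 5.50 ppm.

(a) 10.5 kg; (b) 5.50 ppm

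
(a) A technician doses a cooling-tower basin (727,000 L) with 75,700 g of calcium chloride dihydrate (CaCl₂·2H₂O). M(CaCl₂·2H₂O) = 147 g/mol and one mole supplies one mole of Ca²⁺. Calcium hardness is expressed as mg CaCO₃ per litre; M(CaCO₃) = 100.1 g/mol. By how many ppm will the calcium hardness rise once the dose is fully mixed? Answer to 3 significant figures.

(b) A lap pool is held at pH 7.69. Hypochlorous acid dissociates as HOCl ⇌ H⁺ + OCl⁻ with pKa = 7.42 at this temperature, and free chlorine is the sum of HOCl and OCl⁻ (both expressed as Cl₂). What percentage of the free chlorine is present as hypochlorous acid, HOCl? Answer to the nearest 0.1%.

(a) 70.9 ppm; (b) 34.9%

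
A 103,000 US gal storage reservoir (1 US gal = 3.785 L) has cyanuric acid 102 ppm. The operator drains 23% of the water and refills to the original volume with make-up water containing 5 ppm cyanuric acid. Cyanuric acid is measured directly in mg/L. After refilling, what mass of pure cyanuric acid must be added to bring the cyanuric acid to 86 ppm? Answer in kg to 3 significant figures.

2.46 kg

Volume: 103,000 US gal × 3.785 L/gal = 389,855 L.
After draining 23% and refilling: 102 × 0.77 + 5 × 0.23 = 79.69 ppm.
Deficit to target: 86 − 79.69 = 6.31 mg/L.
Mass: 6.31 mg/L × 389,855 L = 2460 g cyanuric acid.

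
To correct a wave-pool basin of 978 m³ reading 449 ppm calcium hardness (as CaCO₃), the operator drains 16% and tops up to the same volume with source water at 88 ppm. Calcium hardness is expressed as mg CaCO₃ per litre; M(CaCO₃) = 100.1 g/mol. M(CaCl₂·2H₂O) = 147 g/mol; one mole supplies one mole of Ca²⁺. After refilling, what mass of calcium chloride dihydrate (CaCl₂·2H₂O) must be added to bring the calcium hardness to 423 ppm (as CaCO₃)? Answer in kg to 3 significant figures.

Volume: 978 m³ = 978,000 L.
After draining 16% and refilling: 449 × 0.84 + 88 × 0.16 = 391.24 ppm.
Deficit to target: 423 − 391.24 = 31.76 mg/L.
As CaCO₃: 31.76 mg/L × 978,000 L = 31,060 g; ÷ 100.1 = 310.3 mol Ca²⁺.
Mass: 310.3 × 147 = 45,610 g.

45.6 kg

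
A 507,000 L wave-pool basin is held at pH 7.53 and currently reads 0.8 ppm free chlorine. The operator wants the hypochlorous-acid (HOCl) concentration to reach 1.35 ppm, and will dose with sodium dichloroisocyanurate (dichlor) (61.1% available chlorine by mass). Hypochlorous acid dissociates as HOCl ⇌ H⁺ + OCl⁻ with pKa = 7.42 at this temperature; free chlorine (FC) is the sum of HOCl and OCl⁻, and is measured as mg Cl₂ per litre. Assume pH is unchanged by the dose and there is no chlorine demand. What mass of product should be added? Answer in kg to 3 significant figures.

1.90 kg

[OCl⁻]/[HOCl] = 10^(pH − pKa) = 10^(7.53 − 7.42) = 1.288; fraction as HOCl = 1/(1 + 1.288) = 0.437.
Free chlorine required for 1.35 ppm HOCl: 1.35 / 0.437 = 3.089 ppm.
FC to add: 3.089 − 0.8 = 2.289 mg/L as Cl₂.
Cl₂ equivalent: 2.289 mg/L × 507,000 L = 1161 g.
Product at 61.1% available Cl: 1161 / 0.611 = 1899 g.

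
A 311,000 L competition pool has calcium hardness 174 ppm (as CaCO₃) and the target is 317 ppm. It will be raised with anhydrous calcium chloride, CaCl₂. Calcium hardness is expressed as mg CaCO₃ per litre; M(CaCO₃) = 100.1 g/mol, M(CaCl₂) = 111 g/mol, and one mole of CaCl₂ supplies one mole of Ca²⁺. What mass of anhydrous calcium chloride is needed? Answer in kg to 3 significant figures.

49.3 kg

Hardness to add: (317 − 174) = 143 mg/L as CaCO₃ × 311,000 L = 44,470 g as CaCO₃.
Moles of Ca²⁺ (1 mol Ca²⁺ ≡ 1 mol CaCO₃): 44,470 / 100.1 g/mol = 444.3 mol.
Mass of CaCl₂: 444.3 × 111 = 49,320 g.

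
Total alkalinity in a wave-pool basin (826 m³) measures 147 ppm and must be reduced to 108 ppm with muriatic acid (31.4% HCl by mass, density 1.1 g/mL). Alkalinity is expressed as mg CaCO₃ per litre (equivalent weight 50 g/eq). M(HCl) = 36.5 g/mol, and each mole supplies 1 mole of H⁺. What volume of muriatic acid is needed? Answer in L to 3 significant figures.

Volume: 826 m³ = 826,000 L.
Alkalinity to neutralize: (147 − 108) = 39 mg/L as CaCO₃ × 826,000 L = 32,210 g as CaCO₃.
Equivalents of H⁺ required: 32,210 ÷ 50 g/eq = 644.3 eq = 644.3 mol HCl.
Mass of HCl: 644.3 × 36.5 = 23,520 g.
Mass of 31.4% solution: 23,520 / 0.314 = 74,890 g.
Volume: 74,890 g ÷ 1.1 g/mL = 68,080 mL.

68.1 L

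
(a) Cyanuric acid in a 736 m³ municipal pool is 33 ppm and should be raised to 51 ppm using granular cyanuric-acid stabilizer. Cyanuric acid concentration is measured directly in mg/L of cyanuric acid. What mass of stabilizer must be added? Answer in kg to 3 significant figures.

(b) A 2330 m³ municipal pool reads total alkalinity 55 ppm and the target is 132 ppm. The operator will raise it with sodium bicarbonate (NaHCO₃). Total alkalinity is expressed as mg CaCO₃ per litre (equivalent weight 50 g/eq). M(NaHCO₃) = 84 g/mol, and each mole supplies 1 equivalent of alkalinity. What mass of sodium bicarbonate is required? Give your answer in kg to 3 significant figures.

(a) 13.2 kg; (b) 301 kg

(a) Volume: 736 m³ = 736,000 L.
(a) CYA to add: (51 − 33) = 18 mg/L × 736,000 L = 13,250 g cyanuric acid.

(b) Volume: 2330 m³ = 2,330,000 L.
(b) Alkalinity to add: (132 − 55) = 77 mg/L as CaCO₃ × 2,330,000 L = 179,400 g as CaCO₃.
(b) Equivalents: 179,400 g ÷ 50 g/eq = 3588 eq.
(b) NaHCO₃ supplies 1 eq per mole → 3588 mol.
(b) Mass: 3588 mol × 84 g/mol = 301,400 g.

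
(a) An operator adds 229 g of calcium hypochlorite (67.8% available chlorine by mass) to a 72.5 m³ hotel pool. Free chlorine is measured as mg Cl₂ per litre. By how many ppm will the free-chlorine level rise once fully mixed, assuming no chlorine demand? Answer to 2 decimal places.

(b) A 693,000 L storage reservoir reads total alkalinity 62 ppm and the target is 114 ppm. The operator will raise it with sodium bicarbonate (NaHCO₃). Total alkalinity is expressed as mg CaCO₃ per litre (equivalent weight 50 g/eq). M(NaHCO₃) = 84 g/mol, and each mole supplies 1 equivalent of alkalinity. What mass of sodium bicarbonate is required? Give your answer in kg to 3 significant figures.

(a) Volume: 72.5 m³ = 72,500 L.
(a) Available chlorine delivered: 229 g × 0.678 = 155.3 g as Cl₂.
(a) Concentration rise: 155.3 g / 72,500 L = 2.142 mg/L = 2.14 ppm.

(b) Alkalinity to add: (114 − 62) = 52 mg/L as CaCO₃ × 693,000 L = 36,040 g as CaCO₃.
(b) Equivalents: 36,040 g ÷ 50 g/eq = 720.7 eq.
(b) NaHCO₃ supplies 1 eq per mole → 720.7 mol.
(b) Mass: 720.7 mol × 84 g/mol = 60,540 g.

(a) 2.14 ppm; (b) 60.5 kg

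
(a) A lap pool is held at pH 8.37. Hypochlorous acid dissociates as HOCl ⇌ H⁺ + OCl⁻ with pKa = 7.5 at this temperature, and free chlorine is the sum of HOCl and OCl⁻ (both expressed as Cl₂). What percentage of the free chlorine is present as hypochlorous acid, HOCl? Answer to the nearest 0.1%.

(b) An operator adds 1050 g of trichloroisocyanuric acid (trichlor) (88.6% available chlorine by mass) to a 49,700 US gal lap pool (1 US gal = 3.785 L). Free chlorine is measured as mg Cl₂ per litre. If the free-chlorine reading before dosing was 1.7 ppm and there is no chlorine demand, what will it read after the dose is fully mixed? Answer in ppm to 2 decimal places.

(a) 11.9%; (b) 6.65 ppm

(a) [OCl⁻]/[HOCl] = 10^(pH − pKa) = 10^(8.37 − 7.5) = 10^0.87 = 7.413.
(a) Fraction as HOCl = 1 / (1 + 7.413) = 0.1189.

(b) Volume: 49,700 US gal × 3.785 L/gal = 188,114 L.
(b) Available chlorine delivered: 1050 g × 0.886 = 930.3 g as Cl₂.
(b) Concentration rise: 930.3 g / 188,114 L = 4.945 mg/L = 4.95 ppm.
(b) Final FC: 1.7 + 4.95 = 6.65 ppm.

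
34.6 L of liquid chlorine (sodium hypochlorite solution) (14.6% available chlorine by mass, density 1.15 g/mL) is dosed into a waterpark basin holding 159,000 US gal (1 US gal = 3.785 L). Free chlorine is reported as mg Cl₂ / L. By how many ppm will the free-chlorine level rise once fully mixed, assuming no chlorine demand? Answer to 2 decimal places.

9.65 ppm

Volume: 159,000 US gal × 3.785 L/gal = 601,815 L.
Mass of solution: 34.6 L × 1000 mL/L × 1.15 g/mL = 39,790 g.
Available chlorine delivered: 39,790 g × 0.146 = 5809 g as Cl₂.
Concentration rise: 5809 g / 601,815 L = 9.653 mg/L = 9.65 ppm.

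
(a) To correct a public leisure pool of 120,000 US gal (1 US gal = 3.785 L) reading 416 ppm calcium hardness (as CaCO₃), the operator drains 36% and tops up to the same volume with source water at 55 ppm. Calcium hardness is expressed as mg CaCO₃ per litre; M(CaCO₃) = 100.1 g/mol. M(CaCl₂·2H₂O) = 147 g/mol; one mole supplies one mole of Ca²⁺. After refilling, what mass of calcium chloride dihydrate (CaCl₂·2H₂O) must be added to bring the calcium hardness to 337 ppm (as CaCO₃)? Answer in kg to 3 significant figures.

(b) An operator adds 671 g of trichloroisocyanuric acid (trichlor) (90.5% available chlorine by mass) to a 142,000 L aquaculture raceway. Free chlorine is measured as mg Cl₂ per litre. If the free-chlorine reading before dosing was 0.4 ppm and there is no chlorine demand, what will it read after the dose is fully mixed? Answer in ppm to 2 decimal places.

(a) Volume: 120,000 US gal × 3.785 L/gal = 454,200 L.
(a) After draining 36% and refilling: 416 × 0.64 + 55 × 0.36 = 286.04 ppm.
(a) Deficit to target: 337 − 286.04 = 50.96 mg/L.
(a) As CaCO₃: 50.96 mg/L × 454,200 L = 23,150 g; ÷ 100.1 = 231.2 mol Ca²⁺.
(a) Mass: 231.2 × 147 = 33,990 g.

(b) Available chlorine delivered: 671 g × 0.905 = 607.3 g as Cl₂.
(b) Concentration rise: 607.3 g / 142,000 L = 4.276 mg/L = 4.28 ppm.
(b) Final FC: 0.4 + 4.28 = 4.68 ppm.

(a) 34.0 kg; (b) 4.68 ppm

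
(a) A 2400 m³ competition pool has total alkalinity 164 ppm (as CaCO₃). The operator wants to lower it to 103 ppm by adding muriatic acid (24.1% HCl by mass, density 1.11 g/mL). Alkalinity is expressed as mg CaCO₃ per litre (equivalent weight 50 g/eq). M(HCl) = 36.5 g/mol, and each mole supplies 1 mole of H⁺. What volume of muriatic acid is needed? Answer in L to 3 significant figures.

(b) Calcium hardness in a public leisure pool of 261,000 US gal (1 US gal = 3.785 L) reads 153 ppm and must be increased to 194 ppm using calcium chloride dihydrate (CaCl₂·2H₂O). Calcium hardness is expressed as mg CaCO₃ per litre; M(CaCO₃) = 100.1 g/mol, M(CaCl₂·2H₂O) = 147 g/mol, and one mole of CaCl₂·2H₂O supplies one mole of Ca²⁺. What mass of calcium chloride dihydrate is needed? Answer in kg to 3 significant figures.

(a) 400 L; (b) 59.5 kg

(a) Volume: 2400 m³ = 2,400,000 L.
(a) Alkalinity to neutralize: (164 − 103) = 61 mg/L as CaCO₃ × 2,400,000 L = 146,400 g as CaCO₃.
(a) Equivalents of H⁺ required: 146,400 ÷ 50 g/eq = 2928 eq = 2928 mol HCl.
(a) Mass of HCl: 2928 × 36.5 = 106,900 g.
(a) Mass of 24.1% solution: 106,900 / 0.241 = 443,500 g.
(a) Volume: 443,500 g ÷ 1.11 g/mL = 399,500 mL.

(b) Volume: 261,000 US gal × 3.785 L/gal = 987,885 L.
(b) Hardness to add: (194 − 153) = 41 mg/L as CaCO₃ × 987,885 L = 40,500 g as CaCO₃.
(b) Moles of Ca²⁺ (1 mol Ca²⁺ ≡ 1 mol CaCO₃): 40,500 / 100.1 g/mol = 404.6 mol.
(b) Mass of CaCl₂·2H₂O: 404.6 × 147 = 59,480 g.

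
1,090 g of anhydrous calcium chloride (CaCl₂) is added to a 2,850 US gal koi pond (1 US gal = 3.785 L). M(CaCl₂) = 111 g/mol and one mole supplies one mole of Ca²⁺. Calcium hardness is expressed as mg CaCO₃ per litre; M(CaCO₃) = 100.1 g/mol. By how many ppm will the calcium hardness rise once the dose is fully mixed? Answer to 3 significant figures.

Volume: 2,850 US gal × 3.785 L/gal = 10,787 L.
Moles of Ca²⁺: 1,090 g ÷ 111 g/mol = 9.82 mol.
As CaCO₃: 9.82 mol × 100.1 g/mol = 983 g.
Rise: 983 g / 10,787 L × 1000 = 91.12 mg/L.

91.1 ppm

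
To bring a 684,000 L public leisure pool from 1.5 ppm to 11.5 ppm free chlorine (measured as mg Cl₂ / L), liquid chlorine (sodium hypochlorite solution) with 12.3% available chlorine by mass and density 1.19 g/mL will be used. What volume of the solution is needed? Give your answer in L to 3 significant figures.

46.7 L

Chlorine deficit: 11.5 − 1.5 = 10 ppm = 10 mg/L as Cl₂.
Cl₂ equivalent needed: 10 mg/L × 684,000 L = 6,840,000 mg = 6840 g.
Product at 12.3% available chlorine: 6840 / 0.123 = 55,610 g.
Volume at density 1.19 g/mL: 55,610 g ÷ 1.19 g/mL = 46,730 mL.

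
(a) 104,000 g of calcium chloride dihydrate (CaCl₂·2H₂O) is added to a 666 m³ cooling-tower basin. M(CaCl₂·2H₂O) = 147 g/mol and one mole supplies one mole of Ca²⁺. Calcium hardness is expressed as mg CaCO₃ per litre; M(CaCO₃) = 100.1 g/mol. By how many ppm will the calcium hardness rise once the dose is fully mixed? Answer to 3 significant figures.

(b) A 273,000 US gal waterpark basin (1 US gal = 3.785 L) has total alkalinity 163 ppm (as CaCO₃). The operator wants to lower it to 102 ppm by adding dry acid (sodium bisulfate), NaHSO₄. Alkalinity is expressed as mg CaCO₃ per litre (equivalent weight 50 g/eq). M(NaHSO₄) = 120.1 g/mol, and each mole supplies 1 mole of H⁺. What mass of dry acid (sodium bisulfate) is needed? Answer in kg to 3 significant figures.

(a) 106 ppm; (b) 151 kg

(a) Volume: 666 m³ = 666,000 L.
(a) Moles of Ca²⁺: 104,000 g ÷ 147 g/mol = 707.5 mol.
(a) As CaCO₃: 707.5 mol × 100.1 g/mol = 70,820 g.
(a) Rise: 70,820 g / 666,000 L × 1000 = 106.3 mg/L.

(b) Volume: 273,000 US gal × 3.785 L/gal = 1,033,305 L.
(b) Alkalinity to neutralize: (163 − 102) = 61 mg/L as CaCO₃ × 1,033,305 L = 63,030 g as CaCO₃.
(b) Equivalents of H⁺ required: 63,030 ÷ 50 g/eq = 1261 eq = 1261 mol NaHSO₄.
(b) Mass of NaHSO₄: 1261 × 120.1 = 151,400 g.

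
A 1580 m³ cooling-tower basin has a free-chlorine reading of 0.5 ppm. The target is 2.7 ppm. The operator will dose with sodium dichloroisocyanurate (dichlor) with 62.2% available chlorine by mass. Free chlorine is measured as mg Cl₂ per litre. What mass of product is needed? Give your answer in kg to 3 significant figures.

Volume: 1580 m³ = 1,580,000 L.
Chlorine deficit: 2.7 − 0.5 = 2.2 ppm = 2.2 mg/L as Cl₂.
Cl₂ equivalent needed: 2.2 mg/L × 1,580,000 L = 3,476,000 mg = 3476 g.
Product at 62.2% available chlorine: 3476 / 0.622 = 5588 g.

5.59 kg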